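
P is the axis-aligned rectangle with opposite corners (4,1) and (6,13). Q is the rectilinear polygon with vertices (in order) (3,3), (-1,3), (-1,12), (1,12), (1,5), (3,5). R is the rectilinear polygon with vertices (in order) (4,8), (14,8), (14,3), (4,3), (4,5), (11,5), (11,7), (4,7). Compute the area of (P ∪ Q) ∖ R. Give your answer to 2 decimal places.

40.00

|P ∪ Q| = 46.
|(P ∪ Q) ∩ R| = 6.
|(P ∪ Q) ∖ R| = 46 − 6 = 40.00.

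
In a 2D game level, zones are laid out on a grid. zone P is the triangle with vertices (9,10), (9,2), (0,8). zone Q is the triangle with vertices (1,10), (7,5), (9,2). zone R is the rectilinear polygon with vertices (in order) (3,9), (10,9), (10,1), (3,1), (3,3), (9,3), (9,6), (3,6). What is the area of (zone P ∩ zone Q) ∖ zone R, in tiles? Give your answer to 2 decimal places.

2.36

|zone P ∩ zone Q| = 3.7959.
|(zone P ∩ zone Q) ∩ zone R| = 1.4333.
|(zone P ∩ zone Q) ∖ zone R| = 3.7959 − 1.4333 = 2.36.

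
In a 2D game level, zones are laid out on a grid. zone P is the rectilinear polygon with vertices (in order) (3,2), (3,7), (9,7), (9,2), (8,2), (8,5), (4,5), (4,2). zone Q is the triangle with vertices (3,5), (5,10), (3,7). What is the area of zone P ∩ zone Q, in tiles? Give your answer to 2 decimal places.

The intersection is the polygon with vertices (3,7), (3.8,7), (3,5).
By the shoelace formula its area is 0.80.

0.80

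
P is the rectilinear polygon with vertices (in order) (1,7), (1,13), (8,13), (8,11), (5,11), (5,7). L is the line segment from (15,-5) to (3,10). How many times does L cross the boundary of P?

The segment meets the boundary at (5,7.5).

1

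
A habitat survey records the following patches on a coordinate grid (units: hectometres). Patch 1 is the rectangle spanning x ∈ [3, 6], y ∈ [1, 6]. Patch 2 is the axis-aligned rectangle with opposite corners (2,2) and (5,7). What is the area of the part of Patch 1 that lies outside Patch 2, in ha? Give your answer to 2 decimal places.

7.00

|Patch 1∩Patch 2|: x∈[3,5], y∈[2,6] → 2·4 = 8.
|Patch 1| = 15.
|Patch 1 ∖ Patch 2| = |Patch 1| − |Patch 1∩Patch 2| = 15 − 8 = 7.00.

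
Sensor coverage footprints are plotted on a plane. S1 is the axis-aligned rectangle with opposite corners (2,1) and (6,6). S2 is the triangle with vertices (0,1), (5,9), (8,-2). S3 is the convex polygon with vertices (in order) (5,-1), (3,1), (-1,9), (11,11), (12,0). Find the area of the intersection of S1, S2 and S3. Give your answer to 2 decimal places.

The intersection is the polygon with vertices (3,1), (2,3), (2,4.2), (3.125,6), (5.818,6), (6,5.333), (6,1).
By the shoelace formula its area is 17.93.

17.93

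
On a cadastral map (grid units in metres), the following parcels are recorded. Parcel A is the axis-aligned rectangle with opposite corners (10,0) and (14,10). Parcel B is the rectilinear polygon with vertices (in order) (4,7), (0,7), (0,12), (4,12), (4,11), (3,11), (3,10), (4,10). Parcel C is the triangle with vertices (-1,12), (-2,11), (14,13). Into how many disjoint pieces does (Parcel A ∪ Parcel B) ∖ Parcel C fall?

2

(Parcel A ∪ Parcel B) ∖ Parcel C splits into 2 disjoint pieces (area 40, area 17).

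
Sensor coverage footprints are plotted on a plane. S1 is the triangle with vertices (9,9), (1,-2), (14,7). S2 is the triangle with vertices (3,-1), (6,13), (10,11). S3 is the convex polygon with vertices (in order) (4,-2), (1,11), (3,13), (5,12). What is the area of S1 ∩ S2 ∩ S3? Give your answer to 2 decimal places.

1.19

The intersection is the polygon with vertices (3.551,-0.055), (3.37,0.728), (3.532,1.481), (4.327,2.574), (4.221,1.093).
By the shoelace formula its area is 1.19.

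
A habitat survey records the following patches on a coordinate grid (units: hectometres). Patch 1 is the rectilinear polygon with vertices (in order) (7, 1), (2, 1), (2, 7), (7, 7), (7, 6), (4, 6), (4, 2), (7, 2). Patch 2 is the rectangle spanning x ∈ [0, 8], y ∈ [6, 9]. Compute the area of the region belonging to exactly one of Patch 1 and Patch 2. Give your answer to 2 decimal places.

|Patch 1| = 18, |Patch 2| = 24, |Patch 1∩Patch 2| = 5.
|Patch 1 △ Patch 2| = |Patch 1| + |Patch 2| − 2·|Patch 1∩Patch 2| = 18 + 24 − 10 = 32.00.

32.00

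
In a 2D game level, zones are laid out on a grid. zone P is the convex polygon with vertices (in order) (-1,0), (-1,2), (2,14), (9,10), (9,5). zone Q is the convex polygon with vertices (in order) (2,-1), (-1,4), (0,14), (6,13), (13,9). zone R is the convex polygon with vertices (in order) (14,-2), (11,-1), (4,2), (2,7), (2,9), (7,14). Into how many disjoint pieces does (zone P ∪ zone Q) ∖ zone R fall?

(zone P ∪ zone Q) ∖ zone R splits into 2 disjoint pieces (area 54.6938, area 10.2641).

2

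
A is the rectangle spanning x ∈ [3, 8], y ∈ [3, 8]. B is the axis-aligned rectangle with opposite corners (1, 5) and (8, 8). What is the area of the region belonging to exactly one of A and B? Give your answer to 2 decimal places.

16.00

|A∩B|: x∈[3,8], y∈[5,8] → 5·3 = 15.
|A △ B| = |A| + |B| − 2·|A∩B| = 25 + 21 − 30 = 16.00.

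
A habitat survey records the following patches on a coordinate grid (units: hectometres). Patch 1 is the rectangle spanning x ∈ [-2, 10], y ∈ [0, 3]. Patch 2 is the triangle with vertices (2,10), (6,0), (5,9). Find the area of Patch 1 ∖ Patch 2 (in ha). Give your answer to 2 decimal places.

34.70

|Patch 1| = 36, |Patch 1∩Patch 2| = 1.3.
|Patch 1 ∖ Patch 2| = |Patch 1| − |Patch 1∩Patch 2| = 36 − 1.3 = 34.70.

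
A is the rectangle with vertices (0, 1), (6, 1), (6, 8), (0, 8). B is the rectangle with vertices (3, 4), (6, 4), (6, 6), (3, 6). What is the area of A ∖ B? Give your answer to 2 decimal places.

36.00

|A∩B|: x∈[3,6], y∈[4,6] → 3·2 = 6.
|A| = 42.
|A ∖ B| = |A| − |A∩B| = 42 − 6 = 36.00.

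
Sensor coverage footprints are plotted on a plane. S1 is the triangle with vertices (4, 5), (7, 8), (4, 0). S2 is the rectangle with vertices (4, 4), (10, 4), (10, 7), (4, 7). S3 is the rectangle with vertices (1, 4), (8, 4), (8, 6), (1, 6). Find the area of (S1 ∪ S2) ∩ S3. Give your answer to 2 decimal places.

The region (S1 ∪ S2) ∩ S3 is the polygon with vertices (5.5,4), (4,4), (4,5), (4,6), (8,6), (8,4).
By the shoelace formula its area is 8.00.

8.00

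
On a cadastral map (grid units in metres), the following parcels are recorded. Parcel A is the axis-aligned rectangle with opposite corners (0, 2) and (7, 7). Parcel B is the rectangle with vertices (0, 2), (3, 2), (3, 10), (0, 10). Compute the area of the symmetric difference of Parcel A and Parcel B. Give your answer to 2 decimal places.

29.00

|Parcel A∩Parcel B|: x∈[0,3], y∈[2,7] → 3·5 = 15.
|Parcel A △ Parcel B| = |Parcel A| + |Parcel B| − 2·|Parcel A∩Parcel B| = 35 + 24 − 30 = 29.00.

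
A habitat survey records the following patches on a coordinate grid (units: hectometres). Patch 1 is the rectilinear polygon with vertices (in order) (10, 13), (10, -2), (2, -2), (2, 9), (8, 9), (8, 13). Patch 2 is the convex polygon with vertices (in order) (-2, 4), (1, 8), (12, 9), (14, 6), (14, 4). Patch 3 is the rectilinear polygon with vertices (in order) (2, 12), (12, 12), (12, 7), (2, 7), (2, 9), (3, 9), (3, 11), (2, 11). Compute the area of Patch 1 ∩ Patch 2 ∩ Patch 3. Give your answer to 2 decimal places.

11.64

The intersection is the polygon with vertices (2,8.091), (10,8.818), (10,7), (2,7).
By the shoelace formula its area is 11.64.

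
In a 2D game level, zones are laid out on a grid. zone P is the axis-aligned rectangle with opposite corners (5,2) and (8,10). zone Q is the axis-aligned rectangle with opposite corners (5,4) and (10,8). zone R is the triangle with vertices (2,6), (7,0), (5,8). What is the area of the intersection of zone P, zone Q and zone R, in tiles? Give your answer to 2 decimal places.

2.00

The intersection is the polygon with vertices (5,4), (5,8), (6,4).
By the shoelace formula its area is 2.00.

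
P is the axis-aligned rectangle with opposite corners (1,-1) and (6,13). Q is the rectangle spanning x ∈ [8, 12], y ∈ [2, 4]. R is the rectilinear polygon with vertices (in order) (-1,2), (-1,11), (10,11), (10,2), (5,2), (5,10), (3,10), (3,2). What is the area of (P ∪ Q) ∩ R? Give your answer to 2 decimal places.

33.00

|P ∪ Q| = 78.
|(P ∪ Q) ∩ R| = 33.00.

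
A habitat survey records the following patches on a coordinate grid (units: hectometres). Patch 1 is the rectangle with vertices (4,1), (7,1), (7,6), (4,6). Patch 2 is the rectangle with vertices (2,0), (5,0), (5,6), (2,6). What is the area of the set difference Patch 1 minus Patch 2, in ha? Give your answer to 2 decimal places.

|Patch 1∩Patch 2|: x∈[4,5], y∈[1,6] → 1·5 = 5.
|Patch 1| = 15.
|Patch 1 ∖ Patch 2| = |Patch 1| − |Patch 1∩Patch 2| = 15 − 5 = 10.00.

10.00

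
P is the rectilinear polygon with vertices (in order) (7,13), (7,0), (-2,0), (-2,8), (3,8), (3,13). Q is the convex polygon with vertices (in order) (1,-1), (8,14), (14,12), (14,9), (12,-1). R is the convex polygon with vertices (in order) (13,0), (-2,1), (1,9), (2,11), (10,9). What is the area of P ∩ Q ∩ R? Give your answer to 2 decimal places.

28.78

The intersection is the polygon with vertices (6.119,9.97), (7,9.75), (7,0.4), (1.815,0.746).
By the shoelace formula its area is 28.78.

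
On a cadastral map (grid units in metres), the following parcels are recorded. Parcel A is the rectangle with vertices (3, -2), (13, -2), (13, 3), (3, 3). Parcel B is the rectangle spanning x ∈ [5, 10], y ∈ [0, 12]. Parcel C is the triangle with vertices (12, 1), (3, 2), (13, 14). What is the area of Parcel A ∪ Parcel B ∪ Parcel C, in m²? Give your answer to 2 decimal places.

By inclusion–exclusion:
Individual areas: |Parcel A| = 50, |Parcel B| = 60, |Parcel C| = 59.
|Parcel A∩Parcel B|: x∈[5,10], y∈[0,3] → 5·3 = 15.
|Parcel A∩Parcel C| = 13.2372.
|Parcel B∩Parcel C| = 29.5.
|Parcel A∩Parcel B∩Parcel C| = 7.5.
|Parcel A ∪ Parcel B ∪ Parcel C| = 169 − 57.7372 + 7.5 = 118.76.

118.76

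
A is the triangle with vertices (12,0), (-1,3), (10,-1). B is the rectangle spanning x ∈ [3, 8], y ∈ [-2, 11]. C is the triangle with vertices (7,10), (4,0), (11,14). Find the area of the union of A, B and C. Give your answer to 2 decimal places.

By inclusion–exclusion:
Individual areas: |A| = 9.5, |B| = 65, |C| = 14.
|A∩B| = 4.3182.
|A∩C| = 0.1792.
|B∩C| = 9.5.
|A∩B∩C| = 0.1792.
|A ∪ B ∪ C| = 88.5 − 13.9974 + 0.1792 = 74.68.

74.68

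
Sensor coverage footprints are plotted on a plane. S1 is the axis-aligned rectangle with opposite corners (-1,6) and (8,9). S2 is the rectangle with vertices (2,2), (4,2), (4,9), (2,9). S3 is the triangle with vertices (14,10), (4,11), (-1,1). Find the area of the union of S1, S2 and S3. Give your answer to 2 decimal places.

65.18

By inclusion–exclusion:
Individual areas: |S1| = 27, |S2| = 14, |S3| = 52.5.
|S1∩S2|: x∈[2,4], y∈[6,9] → 2·3 = 6.
|S1∩S3| = 17.1167.
|S2∩S3| = 10.2.
|S1∩S2∩S3| = 5.
|S1 ∪ S2 ∪ S3| = 93.5 − 33.3167 + 5 = 65.18.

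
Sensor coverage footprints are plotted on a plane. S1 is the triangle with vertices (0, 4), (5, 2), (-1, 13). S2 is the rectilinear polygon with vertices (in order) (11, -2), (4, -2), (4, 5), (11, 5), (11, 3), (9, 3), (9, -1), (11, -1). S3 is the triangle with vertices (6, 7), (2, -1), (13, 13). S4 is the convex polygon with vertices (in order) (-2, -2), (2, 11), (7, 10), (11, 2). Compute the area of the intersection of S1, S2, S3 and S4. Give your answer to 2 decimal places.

0.53

The intersection is the polygon with vertices (4,3), (4.217,3.435), (4.737,2.483), (4.511,2.196), (4,2.4).
By the shoelace formula its area is 0.53.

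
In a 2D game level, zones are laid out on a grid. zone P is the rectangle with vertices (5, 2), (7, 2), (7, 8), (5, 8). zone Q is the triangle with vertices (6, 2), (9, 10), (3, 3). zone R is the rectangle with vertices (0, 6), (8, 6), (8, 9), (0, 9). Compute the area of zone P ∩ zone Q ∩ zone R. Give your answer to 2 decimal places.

The intersection is the polygon with vertices (7,7.667), (7,6), (5.571,6).
By the shoelace formula its area is 1.19.

1.19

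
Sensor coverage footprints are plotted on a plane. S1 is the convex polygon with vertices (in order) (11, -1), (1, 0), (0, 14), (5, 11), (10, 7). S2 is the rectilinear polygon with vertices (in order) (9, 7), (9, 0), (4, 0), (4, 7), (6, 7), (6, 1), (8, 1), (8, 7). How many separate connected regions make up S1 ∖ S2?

S1 ∖ S2 is a single connected region.

1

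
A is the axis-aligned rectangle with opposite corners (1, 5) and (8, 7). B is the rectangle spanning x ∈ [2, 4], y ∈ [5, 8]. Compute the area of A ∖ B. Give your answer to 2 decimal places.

|A∩B|: x∈[2,4], y∈[5,7] → 2·2 = 4.
|A| = 14.
|A ∖ B| = |A| − |A∩B| = 14 − 4 = 10.00.

10.00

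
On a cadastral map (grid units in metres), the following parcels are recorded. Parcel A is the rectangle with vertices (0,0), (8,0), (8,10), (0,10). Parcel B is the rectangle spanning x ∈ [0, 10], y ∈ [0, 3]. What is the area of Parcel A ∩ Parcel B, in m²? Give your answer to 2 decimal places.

24.00

|Parcel A∩Parcel B|: x∈[0,8], y∈[0,3] → 8·3 = 24.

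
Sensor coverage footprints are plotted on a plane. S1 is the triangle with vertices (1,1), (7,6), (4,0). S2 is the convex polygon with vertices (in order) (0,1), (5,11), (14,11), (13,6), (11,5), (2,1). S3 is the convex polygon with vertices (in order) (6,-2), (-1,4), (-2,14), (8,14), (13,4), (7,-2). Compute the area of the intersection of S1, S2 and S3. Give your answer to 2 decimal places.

The intersection is the polygon with vertices (5.214,2.429), (2.329,1.146), (1.761,1.634), (7,6).
By the shoelace formula its area is 6.53.

6.53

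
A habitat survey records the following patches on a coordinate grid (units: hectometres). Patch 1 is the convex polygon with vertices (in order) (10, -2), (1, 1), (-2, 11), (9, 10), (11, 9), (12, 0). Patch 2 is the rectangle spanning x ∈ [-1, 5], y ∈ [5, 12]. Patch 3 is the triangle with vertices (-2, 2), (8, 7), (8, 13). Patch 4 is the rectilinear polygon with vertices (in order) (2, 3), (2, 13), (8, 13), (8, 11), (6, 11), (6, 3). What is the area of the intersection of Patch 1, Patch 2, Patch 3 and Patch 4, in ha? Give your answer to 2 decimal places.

8.90

The intersection is the polygon with vertices (4,5), (2,5), (2,6.4), (5,9.7), (5,5.5).
By the shoelace formula its area is 8.90.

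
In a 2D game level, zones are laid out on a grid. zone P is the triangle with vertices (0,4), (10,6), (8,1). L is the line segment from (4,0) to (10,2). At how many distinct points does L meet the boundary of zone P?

The segment meets the boundary at (8.154,1.385), (7.529,1.176).

2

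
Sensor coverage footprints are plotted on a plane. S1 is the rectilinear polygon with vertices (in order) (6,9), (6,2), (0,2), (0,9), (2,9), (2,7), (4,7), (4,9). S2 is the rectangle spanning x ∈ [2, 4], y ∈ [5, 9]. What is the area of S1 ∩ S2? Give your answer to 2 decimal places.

4.00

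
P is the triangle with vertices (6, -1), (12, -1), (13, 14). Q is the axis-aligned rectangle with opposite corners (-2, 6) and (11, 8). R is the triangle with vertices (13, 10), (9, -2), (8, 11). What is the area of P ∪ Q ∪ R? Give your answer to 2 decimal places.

76.70

By inclusion–exclusion:
Individual areas: |P| = 45, |Q| = 26, |R| = 32.
|P∩Q| = 2.5333.
|P∩R| = 20.9191.
|Q∩R| = 5.3846.
|P∩Q∩R| = 2.5333.
|P ∪ Q ∪ R| = 103 − 28.8371 + 2.5333 = 76.70.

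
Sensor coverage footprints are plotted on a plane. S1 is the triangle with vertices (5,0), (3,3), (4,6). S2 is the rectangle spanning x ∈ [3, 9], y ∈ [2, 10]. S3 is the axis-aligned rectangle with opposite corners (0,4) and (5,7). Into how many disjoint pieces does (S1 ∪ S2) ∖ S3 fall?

1

(S1 ∪ S2) ∖ S3 is a single connected region.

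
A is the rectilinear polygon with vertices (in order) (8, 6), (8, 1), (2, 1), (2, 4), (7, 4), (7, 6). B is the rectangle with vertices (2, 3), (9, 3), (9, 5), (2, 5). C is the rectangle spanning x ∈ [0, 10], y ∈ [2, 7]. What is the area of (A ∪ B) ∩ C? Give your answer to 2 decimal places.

|A ∪ B| = 27.
|(A ∪ B) ∩ C| = 21.00.

21.00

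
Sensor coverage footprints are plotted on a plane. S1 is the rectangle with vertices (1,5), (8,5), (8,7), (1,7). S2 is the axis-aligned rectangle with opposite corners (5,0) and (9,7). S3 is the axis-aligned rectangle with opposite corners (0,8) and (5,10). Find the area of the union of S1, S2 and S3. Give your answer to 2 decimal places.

By inclusion–exclusion:
Individual areas: |S1| = 14, |S2| = 28, |S3| = 10.
|S1∩S2|: x∈[5,8], y∈[5,7] → 3·2 = 6.
|S1∩S3| = 0 (no overlap).
|S2∩S3| = 0 (no overlap).
|S1∩S2∩S3| = 0.
|S1 ∪ S2 ∪ S3| = 52 − 6 + 0 = 46.00.

46.00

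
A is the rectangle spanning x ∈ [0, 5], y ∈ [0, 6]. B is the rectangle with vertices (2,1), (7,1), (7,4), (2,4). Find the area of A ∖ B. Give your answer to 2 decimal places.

|A∩B|: x∈[2,5], y∈[1,4] → 3·3 = 9.
|A| = 30.
|A ∖ B| = |A| − |A∩B| = 30 − 9 = 21.00.

21.00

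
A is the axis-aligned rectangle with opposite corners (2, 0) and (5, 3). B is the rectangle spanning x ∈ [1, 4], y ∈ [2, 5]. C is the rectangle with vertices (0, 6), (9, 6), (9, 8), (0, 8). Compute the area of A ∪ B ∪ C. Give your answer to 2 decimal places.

34.00

By inclusion–exclusion:
Individual areas: |A| = 9, |B| = 9, |C| = 18.
|A∩B|: x∈[2,4], y∈[2,3] → 2·1 = 2.
|A∩C| = 0 (no overlap).
|B∩C| = 0 (no overlap).
|A∩B∩C| = 0.
|A ∪ B ∪ C| = 36 − 2 + 0 = 34.00.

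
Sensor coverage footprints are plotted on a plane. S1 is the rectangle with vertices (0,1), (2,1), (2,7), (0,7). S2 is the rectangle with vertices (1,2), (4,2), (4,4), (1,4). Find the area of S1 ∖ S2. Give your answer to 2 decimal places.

|S1∩S2|: x∈[1,2], y∈[2,4] → 1·2 = 2.
|S1| = 12.
|S1 ∖ S2| = |S1| − |S1∩S2| = 12 − 2 = 10.00.

10.00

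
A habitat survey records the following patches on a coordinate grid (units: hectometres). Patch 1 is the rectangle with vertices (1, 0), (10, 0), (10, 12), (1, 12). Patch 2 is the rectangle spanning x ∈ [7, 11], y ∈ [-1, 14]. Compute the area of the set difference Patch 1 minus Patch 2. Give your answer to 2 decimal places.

72.00

|Patch 1∩Patch 2|: x∈[7,10], y∈[0,12] → 3·12 = 36.
|Patch 1| = 108.
|Patch 1 ∖ Patch 2| = |Patch 1| − |Patch 1∩Patch 2| = 108 − 36 = 72.00.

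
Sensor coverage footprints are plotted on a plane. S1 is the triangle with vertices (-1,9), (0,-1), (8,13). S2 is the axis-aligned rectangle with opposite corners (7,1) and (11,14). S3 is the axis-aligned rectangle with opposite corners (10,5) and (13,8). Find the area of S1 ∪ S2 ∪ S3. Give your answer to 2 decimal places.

104.35

By inclusion–exclusion:
Individual areas: |S1| = 47, |S2| = 52, |S3| = 9.
|S1∩S2| = 0.6528.
|S1∩S3| = 0.
|S2∩S3|: x∈[10,11], y∈[5,8] → 1·3 = 3.
|S1∩S2∩S3| = 0.
|S1 ∪ S2 ∪ S3| = 108 − 3.6528 + 0 = 104.35.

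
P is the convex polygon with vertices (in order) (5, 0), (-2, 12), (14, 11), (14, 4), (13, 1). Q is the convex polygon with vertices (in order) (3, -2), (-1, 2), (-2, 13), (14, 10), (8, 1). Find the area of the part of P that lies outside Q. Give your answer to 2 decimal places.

|P| = 135.5, |P∩Q| = 104.0182.
|P ∖ Q| = |P| − |P∩Q| = 135.5 − 104.0182 = 31.48.

31.48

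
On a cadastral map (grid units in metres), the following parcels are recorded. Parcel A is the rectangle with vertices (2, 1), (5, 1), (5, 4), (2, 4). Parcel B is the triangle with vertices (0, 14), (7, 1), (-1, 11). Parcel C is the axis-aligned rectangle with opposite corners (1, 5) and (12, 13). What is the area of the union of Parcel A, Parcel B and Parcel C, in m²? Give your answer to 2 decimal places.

By inclusion–exclusion:
Individual areas: |Parcel A| = 9, |Parcel B| = 17, |Parcel C| = 88.
|Parcel A∩Parcel B| = 0.1.
|Parcel A∩Parcel C| = 0 (no overlap).
|Parcel B∩Parcel C| = 8.8363.
|Parcel A∩Parcel B∩Parcel C| = 0.
|Parcel A ∪ Parcel B ∪ Parcel C| = 114 − 8.9363 + 0 = 105.06.

105.06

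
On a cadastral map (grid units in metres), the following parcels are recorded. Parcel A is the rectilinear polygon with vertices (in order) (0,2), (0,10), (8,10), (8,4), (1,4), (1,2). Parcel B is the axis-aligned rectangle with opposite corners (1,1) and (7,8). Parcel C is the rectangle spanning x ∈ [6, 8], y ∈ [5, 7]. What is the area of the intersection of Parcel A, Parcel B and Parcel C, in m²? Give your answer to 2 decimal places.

2.00

The intersection is the polygon with vertices (7,5), (6,5), (6,7), (7,7).
By the shoelace formula its area is 2.00.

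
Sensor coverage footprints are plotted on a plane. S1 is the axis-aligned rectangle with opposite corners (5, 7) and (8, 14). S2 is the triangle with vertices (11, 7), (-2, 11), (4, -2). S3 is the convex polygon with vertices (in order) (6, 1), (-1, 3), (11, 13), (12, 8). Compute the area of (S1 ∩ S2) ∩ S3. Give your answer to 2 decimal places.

3.84

The region (S1 ∩ S2) ∩ S3 is the polygon with vertices (5,7), (5,8), (5.742,8.618), (8,7.923), (8,7).
By the shoelace formula its area is 3.84.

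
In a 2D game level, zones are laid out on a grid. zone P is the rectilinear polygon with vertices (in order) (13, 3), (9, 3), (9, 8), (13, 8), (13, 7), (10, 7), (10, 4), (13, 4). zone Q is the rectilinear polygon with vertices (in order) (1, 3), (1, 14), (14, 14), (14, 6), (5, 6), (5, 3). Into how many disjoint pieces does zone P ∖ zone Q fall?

1

zone P ∖ zone Q is a single connected region.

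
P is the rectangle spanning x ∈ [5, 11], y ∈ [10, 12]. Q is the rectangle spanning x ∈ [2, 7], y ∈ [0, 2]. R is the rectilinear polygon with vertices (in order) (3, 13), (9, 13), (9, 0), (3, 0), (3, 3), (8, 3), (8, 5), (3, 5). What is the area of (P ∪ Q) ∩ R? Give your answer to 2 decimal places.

|P ∪ Q| = 22.
|(P ∪ Q) ∩ R| = 16.00.

16.00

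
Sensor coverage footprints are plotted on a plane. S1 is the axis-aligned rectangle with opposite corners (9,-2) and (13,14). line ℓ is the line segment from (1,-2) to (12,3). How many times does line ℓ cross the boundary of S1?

1

The segment meets the boundary at (9,1.636).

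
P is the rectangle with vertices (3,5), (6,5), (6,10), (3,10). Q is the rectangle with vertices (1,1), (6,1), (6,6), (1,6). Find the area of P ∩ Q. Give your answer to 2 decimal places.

|P∩Q|: x∈[3,6], y∈[5,6] → 3·1 = 3.

3.00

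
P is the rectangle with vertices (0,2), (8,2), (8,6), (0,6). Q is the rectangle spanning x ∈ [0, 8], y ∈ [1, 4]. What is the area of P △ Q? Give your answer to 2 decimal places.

|P∩Q|: x∈[0,8], y∈[2,4] → 8·2 = 16.
|P △ Q| = |P| + |Q| − 2·|P∩Q| = 32 + 24 − 32 = 24.00.

24.00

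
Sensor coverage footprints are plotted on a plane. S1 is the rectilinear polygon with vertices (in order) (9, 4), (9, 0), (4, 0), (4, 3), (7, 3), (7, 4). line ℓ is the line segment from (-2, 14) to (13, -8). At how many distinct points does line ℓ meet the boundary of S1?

2

The segment meets the boundary at (7.545,0), (5.5,3).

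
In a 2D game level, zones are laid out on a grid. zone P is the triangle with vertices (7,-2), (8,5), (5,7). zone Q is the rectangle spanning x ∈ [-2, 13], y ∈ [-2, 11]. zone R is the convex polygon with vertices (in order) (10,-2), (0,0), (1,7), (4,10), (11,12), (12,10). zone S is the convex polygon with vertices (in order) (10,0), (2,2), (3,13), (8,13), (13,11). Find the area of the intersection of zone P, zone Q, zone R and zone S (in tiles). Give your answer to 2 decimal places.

The intersection is the polygon with vertices (7.379,0.655), (6.353,0.912), (5,7), (8,5).
By the shoelace formula its area is 10.09.

10.09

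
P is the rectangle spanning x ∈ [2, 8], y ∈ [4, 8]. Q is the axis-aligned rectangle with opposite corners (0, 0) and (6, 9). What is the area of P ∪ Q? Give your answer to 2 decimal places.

62.00

By inclusion–exclusion:
Individual areas: |P| = 24, |Q| = 54.
|P∩Q|: x∈[2,6], y∈[4,8] → 4·4 = 16.
|P ∪ Q| = 78 − 16 = 62.00.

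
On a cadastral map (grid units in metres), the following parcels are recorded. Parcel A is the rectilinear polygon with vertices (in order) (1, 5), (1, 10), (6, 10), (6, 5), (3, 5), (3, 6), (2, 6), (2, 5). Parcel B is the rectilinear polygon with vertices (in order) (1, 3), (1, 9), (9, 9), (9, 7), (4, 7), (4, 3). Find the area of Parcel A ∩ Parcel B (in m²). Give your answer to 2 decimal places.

15.00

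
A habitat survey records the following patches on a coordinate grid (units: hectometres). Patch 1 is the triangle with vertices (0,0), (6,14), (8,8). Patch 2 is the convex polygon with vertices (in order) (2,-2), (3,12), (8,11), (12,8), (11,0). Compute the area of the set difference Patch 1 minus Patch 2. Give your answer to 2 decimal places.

6.50

|Patch 1| = 32, |Patch 1∩Patch 2| = 25.5026.
|Patch 1 ∖ Patch 2| = |Patch 1| − |Patch 1∩Patch 2| = 32 − 25.5026 = 6.50.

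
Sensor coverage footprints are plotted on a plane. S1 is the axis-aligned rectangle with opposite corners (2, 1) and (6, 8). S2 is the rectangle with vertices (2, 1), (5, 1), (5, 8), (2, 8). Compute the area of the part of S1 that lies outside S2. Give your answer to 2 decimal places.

7.00

|S1∩S2|: x∈[2,5], y∈[1,8] → 3·7 = 21.
|S1| = 28.
|S1 ∖ S2| = |S1| − |S1∩S2| = 28 − 21 = 7.00.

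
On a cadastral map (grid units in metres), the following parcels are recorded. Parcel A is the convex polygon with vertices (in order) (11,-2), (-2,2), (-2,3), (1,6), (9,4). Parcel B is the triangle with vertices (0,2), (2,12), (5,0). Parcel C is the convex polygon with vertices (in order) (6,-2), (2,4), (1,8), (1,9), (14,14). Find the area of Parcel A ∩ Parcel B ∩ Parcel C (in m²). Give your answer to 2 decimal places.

7.84

The intersection is the polygon with vertices (3.667,5.333), (5,0), (4.545,0.182), (2,4), (1.533,5.867).
By the shoelace formula its area is 7.84.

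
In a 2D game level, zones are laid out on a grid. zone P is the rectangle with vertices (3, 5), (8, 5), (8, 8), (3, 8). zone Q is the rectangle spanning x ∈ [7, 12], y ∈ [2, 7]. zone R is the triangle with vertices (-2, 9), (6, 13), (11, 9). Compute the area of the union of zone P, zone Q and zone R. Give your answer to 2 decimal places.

64.00

By inclusion–exclusion:
Individual areas: |zone P| = 15, |zone Q| = 25, |zone R| = 26.
|zone P∩zone Q|: x∈[7,8], y∈[5,7] → 1·2 = 2.
|zone P∩zone R| = 0.
|zone Q∩zone R| = 0.
|zone P∩zone Q∩zone R| = 0.
|zone P ∪ zone Q ∪ zone R| = 66 − 2 + 0 = 64.00.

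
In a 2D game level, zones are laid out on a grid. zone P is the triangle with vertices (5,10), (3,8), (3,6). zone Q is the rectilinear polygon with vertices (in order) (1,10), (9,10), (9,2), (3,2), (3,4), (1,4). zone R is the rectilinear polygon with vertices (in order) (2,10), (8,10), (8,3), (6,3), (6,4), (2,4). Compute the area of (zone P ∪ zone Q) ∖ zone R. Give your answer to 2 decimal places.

|zone P ∪ zone Q| = 60.
|(zone P ∪ zone Q) ∩ zone R| = 38.
|(zone P ∪ zone Q) ∖ zone R| = 60 − 38 = 22.00.

22.00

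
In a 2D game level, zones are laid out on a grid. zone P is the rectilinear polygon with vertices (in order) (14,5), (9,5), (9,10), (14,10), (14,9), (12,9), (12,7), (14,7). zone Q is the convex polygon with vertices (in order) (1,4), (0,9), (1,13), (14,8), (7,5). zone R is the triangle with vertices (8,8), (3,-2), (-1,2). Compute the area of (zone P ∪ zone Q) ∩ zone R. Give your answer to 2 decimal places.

The region (zone P ∪ zone Q) ∩ zone R is the polygon with vertices (2.333,4.222), (8,8), (6.455,4.909).
By the shoelace formula its area is 5.84.

5.84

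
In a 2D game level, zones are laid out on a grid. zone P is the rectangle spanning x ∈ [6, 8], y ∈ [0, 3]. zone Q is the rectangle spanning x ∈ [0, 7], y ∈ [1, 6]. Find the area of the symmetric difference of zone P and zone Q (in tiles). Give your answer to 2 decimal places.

|zone P∩zone Q|: x∈[6,7], y∈[1,3] → 1·2 = 2.
|zone P △ zone Q| = |zone P| + |zone Q| − 2·|zone P∩zone Q| = 6 + 35 − 4 = 37.00.

37.00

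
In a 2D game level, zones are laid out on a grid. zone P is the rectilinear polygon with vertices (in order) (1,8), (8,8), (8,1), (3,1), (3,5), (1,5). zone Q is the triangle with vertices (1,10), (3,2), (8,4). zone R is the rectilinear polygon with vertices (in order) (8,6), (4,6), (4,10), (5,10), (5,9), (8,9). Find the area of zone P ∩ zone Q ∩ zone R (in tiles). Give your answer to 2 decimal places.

1.19

The intersection is the polygon with vertices (5.667,6), (4,6), (4,7.429).
By the shoelace formula its area is 1.19.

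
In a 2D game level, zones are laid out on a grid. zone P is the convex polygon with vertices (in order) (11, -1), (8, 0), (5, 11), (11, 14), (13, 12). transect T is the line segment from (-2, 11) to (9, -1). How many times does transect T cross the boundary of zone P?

2

The segment meets the boundary at (8.12,-0.04), (7.965,0.129).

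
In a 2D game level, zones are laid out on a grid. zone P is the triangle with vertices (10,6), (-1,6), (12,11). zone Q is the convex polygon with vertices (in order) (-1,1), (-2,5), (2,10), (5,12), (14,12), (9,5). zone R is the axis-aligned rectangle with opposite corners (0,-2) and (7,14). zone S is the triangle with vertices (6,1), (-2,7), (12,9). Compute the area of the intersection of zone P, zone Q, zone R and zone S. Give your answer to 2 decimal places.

The intersection is the polygon with vertices (7,6), (0,6), (0,6.385), (3.727,7.818), (7,8.286).
By the shoelace formula its area is 10.82.

10.82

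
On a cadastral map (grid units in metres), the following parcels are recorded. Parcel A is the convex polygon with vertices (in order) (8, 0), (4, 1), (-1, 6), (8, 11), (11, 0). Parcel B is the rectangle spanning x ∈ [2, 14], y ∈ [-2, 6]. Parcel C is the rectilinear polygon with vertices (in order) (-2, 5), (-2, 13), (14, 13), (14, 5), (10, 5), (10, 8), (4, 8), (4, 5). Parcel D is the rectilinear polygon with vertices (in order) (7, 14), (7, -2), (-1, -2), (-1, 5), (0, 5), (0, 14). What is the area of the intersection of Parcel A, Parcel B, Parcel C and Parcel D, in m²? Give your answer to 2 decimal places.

The intersection is the polygon with vertices (4,6), (4,5), (2,5), (2,6).
By the shoelace formula its area is 2.00.

2.00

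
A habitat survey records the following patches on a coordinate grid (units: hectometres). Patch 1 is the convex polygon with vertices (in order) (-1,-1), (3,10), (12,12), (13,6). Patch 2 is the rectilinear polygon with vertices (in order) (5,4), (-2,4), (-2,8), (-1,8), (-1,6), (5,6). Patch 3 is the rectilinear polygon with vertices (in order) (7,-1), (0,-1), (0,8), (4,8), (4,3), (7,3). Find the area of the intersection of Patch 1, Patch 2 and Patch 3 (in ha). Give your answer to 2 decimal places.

5.64

The intersection is the polygon with vertices (4,6), (4,4), (0.818,4), (1.546,6).
By the shoelace formula its area is 5.64.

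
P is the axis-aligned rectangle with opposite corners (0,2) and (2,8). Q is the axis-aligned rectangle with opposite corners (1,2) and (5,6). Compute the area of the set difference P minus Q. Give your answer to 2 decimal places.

8.00

|P∩Q|: x∈[1,2], y∈[2,6] → 1·4 = 4.
|P| = 12.
|P ∖ Q| = |P| − |P∩Q| = 12 − 4 = 8.00.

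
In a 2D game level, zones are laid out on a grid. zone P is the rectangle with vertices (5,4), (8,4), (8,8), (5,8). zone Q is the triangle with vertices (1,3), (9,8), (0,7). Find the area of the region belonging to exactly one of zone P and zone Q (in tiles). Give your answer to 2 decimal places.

|zone P| = 12, |zone Q| = 18.5, |zone P∩zone Q| = 3.8542.
|zone P △ zone Q| = |zone P| + |zone Q| − 2·|zone P∩zone Q| = 12 + 18.5 − 7.7083 = 22.79.

22.79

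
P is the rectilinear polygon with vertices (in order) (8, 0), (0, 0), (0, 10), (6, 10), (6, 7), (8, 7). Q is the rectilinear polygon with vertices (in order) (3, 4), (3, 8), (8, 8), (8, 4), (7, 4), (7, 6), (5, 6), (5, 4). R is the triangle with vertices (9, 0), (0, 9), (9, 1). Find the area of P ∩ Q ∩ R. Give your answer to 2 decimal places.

0.89

The intersection is the polygon with vertices (5,4), (3,6), (3,6.333), (5,4.556).
By the shoelace formula its area is 0.89.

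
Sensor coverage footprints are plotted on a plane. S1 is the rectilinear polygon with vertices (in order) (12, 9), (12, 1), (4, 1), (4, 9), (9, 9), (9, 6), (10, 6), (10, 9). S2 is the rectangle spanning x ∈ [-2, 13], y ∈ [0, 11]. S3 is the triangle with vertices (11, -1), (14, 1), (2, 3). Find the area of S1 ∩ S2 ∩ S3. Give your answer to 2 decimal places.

6.61

The intersection is the polygon with vertices (6.5,1), (4,2.111), (4,2.667), (12,1.333), (12,1).
By the shoelace formula its area is 6.61.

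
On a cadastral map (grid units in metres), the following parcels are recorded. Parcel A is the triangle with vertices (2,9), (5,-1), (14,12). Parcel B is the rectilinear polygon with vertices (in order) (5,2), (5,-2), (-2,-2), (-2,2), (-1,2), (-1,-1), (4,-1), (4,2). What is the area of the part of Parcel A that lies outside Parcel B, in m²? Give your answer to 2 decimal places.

|Parcel A| = 64.5, |Parcel A∩Parcel B| = 1.35.
|Parcel A ∖ Parcel B| = |Parcel A| − |Parcel A∩Parcel B| = 64.5 − 1.35 = 63.15.

63.15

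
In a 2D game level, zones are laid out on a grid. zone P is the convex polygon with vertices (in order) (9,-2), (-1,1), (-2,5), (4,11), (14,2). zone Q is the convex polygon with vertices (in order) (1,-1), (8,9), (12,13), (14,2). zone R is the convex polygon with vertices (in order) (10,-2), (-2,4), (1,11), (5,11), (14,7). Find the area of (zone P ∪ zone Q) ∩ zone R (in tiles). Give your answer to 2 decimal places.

|zone P ∪ zone Q| = 147.6291.
|(zone P ∪ zone Q) ∩ zone R| = 111.43.

111.43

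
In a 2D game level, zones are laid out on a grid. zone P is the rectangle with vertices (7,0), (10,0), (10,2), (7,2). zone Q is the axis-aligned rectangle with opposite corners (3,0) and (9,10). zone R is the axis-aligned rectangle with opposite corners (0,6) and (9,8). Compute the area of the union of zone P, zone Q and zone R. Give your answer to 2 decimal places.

By inclusion–exclusion:
Individual areas: |zone P| = 6, |zone Q| = 60, |zone R| = 18.
|zone P∩zone Q|: x∈[7,9], y∈[0,2] → 2·2 = 4.
|zone P∩zone R| = 0 (no overlap).
|zone Q∩zone R|: x∈[3,9], y∈[6,8] → 6·2 = 12.
|zone P∩zone Q∩zone R| = 0.
|zone P ∪ zone Q ∪ zone R| = 84 − 16 + 0 = 68.00.

68.00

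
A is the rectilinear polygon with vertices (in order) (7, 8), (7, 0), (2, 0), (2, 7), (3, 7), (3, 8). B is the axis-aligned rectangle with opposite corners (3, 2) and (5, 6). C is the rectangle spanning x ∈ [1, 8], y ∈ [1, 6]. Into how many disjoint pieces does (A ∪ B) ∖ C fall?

2

(A ∪ B) ∖ C splits into 2 disjoint pieces (area 5, area 9).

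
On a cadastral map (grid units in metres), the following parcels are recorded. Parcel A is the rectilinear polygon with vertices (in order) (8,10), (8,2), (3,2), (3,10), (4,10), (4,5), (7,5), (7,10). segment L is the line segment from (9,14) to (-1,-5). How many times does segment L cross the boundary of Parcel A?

2

The segment meets the boundary at (3,2.6), (4.263,5).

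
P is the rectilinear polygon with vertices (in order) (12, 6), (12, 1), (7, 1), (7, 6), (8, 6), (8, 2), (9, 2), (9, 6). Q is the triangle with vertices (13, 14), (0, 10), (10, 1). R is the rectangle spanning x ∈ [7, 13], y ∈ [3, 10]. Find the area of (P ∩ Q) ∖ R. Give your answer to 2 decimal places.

|P ∩ Q| = 10.1902.
|(P ∩ Q) ∩ R| = 8.1509.
|(P ∩ Q) ∖ R| = 10.1902 − 8.1509 = 2.04.

2.04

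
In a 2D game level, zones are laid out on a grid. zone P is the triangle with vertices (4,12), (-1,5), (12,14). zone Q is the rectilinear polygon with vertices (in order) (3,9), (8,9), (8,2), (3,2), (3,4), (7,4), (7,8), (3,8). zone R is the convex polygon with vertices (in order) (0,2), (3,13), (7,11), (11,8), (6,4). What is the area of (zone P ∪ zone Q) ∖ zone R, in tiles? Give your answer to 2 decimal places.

|zone P ∪ zone Q| = 40.9444.
|(zone P ∪ zone Q) ∩ zone R| = 21.4151.
|(zone P ∪ zone Q) ∖ zone R| = 40.9444 − 21.4151 = 19.53.

19.53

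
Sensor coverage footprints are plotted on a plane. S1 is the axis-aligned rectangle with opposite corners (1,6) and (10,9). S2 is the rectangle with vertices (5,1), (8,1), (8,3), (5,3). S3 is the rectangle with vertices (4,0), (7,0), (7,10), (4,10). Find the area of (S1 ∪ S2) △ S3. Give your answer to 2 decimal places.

|S1 ∪ S2| = 33.
|(S1 ∪ S2) ∩ S3| = 13.
|(S1 ∪ S2) △ S3| = 33 + 30 − 26 = 37.00.

37.00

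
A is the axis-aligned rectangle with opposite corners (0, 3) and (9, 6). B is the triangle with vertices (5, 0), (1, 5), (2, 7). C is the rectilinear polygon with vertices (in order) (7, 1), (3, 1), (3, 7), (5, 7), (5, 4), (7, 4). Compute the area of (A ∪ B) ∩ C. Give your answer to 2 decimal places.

9.39

|A ∪ B| = 29.1357.
|(A ∪ B) ∩ C| = 9.39.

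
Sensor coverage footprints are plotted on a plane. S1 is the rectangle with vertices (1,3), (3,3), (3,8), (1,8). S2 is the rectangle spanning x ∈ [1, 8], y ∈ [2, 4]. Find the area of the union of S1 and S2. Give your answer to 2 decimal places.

22.00

By inclusion–exclusion:
Individual areas: |S1| = 10, |S2| = 14.
|S1∩S2|: x∈[1,3], y∈[3,4] → 2·1 = 2.
|S1 ∪ S2| = 24 − 2 = 22.00.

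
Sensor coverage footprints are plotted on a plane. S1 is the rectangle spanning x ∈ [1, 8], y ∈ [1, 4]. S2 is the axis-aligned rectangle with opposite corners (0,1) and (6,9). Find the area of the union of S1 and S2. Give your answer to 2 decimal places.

54.00

By inclusion–exclusion:
Individual areas: |S1| = 21, |S2| = 48.
|S1∩S2|: x∈[1,6], y∈[1,4] → 5·3 = 15.
|S1 ∪ S2| = 69 − 15 = 54.00.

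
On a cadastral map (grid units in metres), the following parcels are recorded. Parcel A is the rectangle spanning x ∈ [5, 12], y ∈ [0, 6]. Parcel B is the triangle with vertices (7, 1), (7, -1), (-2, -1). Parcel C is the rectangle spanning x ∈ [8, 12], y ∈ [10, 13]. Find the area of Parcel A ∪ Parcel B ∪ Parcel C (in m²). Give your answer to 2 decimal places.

61.44

By inclusion–exclusion:
Individual areas: |Parcel A| = 42, |Parcel B| = 9, |Parcel C| = 12.
|Parcel A∩Parcel B| = 1.5556.
|Parcel A∩Parcel C| = 0 (no overlap).
|Parcel B∩Parcel C| = 0.
|Parcel A∩Parcel B∩Parcel C| = 0.
|Parcel A ∪ Parcel B ∪ Parcel C| = 63 − 1.5556 + 0 = 61.44.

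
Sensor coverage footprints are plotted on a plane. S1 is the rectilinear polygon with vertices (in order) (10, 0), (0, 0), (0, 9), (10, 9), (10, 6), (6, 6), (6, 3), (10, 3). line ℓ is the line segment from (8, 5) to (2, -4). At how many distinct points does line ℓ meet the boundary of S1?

2

The segment meets the boundary at (4.667,0), (6.667,3).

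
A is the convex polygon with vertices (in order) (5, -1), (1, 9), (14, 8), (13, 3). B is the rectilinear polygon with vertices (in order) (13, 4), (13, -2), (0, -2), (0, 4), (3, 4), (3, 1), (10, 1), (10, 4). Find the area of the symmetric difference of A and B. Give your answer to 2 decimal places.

117.90

|A| = 81, |B| = 57, |A∩B| = 10.05.
|A △ B| = |A| + |B| − 2·|A∩B| = 81 + 57 − 20.1 = 117.90.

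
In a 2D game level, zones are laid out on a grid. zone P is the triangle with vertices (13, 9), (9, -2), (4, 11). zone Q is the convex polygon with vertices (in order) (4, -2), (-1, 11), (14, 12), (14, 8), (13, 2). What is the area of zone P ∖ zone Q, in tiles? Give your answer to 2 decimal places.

1.88

|zone P| = 53.5, |zone P∩zone Q| = 51.618.
|zone P ∖ zone Q| = |zone P| − |zone P∩zone Q| = 53.5 − 51.618 = 1.88.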